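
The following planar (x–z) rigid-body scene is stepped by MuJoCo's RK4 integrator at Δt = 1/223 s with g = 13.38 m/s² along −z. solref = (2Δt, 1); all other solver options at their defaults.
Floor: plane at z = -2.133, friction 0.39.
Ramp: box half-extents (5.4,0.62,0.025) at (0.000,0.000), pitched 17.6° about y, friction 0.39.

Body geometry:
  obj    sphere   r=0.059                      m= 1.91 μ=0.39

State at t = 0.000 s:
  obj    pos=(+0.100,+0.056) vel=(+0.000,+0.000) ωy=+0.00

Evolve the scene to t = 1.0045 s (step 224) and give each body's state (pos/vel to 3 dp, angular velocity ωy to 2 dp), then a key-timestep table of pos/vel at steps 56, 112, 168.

State at t = 1.0045 s:
  obj    pos=(+1.490,-0.384) vel=(+2.767,-0.878) ωy=+49.19

Key-timestep trajectory:
   step    t(s)  obj.x    obj.z    obj.vx   obj.vz 
     56  0.2511   +0.187  +0.029  +0.692  -0.219
    112  0.5022   +0.448  -0.054  +1.383  -0.439
    168  0.7534   +0.882  -0.192  +2.075  -0.658


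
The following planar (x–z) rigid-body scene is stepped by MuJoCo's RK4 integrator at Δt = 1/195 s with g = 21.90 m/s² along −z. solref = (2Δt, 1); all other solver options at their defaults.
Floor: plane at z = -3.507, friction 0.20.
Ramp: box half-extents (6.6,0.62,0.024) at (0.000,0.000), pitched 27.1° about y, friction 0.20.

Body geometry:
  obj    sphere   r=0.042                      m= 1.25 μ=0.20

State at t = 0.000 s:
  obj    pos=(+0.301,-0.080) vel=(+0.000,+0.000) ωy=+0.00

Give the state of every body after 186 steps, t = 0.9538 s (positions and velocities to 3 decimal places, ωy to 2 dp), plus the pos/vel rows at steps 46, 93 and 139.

State at t = 0.9538 s:
  obj    pos=(+3.187,-1.557) vel=(+6.051,-3.097) ωy=+161.79

Key-timestep trajectory:
   step    t(s)  obj.x    obj.z    obj.vx   obj.vz 
     46  0.2359   +0.478  -0.170  +1.497  -0.766
     93  0.4769   +1.023  -0.449  +3.026  -1.548
    139  0.7128   +1.913  -0.905  +4.522  -2.314


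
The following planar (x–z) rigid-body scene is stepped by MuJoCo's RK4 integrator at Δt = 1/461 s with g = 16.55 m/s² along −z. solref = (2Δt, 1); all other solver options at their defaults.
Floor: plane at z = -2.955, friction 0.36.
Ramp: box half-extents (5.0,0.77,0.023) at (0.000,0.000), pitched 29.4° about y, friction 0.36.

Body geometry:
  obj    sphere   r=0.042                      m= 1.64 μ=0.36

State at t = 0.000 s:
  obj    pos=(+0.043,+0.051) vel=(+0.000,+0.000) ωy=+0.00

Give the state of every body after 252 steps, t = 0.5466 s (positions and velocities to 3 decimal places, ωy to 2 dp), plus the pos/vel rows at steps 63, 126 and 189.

State at t = 0.5466 s:
  obj    pos=(+0.798,-0.375) vel=(+2.764,-1.557) ωy=+75.52

Key-timestep trajectory:
   step    t(s)  obj.x    obj.z    obj.vx   obj.vz 
     63  0.1367   +0.090  +0.024  +0.691  -0.389
    126  0.2733   +0.232  -0.056  +1.382  -0.779
    189  0.4100   +0.468  -0.189  +2.073  -1.168


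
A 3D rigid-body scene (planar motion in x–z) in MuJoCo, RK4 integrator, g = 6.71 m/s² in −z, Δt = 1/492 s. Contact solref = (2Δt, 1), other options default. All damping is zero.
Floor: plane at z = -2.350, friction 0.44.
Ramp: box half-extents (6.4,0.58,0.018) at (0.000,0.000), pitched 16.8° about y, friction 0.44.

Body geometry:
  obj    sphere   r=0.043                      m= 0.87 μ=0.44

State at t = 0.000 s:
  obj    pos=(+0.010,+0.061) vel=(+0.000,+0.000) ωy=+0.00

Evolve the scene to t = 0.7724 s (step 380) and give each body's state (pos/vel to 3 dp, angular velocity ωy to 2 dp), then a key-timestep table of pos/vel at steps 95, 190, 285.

State at t = 0.7724 s:
  obj    pos=(+0.406,-0.059) vel=(+1.024,-0.309) ωy=+24.88

Key-timestep trajectory:
   step    t(s)  obj.x    obj.z    obj.vx   obj.vz 
     95  0.1931   +0.035  +0.053  +0.256  -0.077
    190  0.3862   +0.109  +0.031  +0.512  -0.155
    285  0.5793   +0.232  -0.006  +0.768  -0.232


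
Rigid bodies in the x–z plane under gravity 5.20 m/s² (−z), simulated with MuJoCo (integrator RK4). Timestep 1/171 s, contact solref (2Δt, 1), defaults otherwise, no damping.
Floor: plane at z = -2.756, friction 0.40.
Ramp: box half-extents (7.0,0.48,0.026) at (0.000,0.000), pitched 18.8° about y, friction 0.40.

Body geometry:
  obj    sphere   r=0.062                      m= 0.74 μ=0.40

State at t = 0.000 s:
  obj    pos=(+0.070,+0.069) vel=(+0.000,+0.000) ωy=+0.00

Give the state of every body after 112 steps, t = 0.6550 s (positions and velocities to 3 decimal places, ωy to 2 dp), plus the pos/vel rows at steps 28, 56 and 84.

State at t = 0.6550 s:
  obj    pos=(+0.313,-0.014) vel=(+0.742,-0.253) ωy=+12.64

Key-timestep trajectory:
   step    t(s)  obj.x    obj.z    obj.vx   obj.vz 
     28  0.1637   +0.085  +0.064  +0.186  -0.063
     56  0.3275   +0.131  +0.048  +0.371  -0.126
     84  0.4912   +0.207  +0.023  +0.557  -0.190


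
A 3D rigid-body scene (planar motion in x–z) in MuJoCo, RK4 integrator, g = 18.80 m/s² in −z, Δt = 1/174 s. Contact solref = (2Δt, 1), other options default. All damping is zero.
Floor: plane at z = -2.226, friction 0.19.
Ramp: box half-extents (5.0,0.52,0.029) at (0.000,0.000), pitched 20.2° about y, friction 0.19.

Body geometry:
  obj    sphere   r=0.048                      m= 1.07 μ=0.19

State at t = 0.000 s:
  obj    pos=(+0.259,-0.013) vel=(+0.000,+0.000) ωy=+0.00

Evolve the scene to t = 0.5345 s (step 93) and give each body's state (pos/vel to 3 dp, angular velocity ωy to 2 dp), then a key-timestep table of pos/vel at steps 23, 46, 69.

State at t = 0.5345 s:
  obj    pos=(+0.881,-0.242) vel=(+2.326,-0.856) ωy=+51.61

Key-timestep trajectory:
   step    t(s)  obj.x    obj.z    obj.vx   obj.vz 
     23  0.1322   +0.297  -0.027  +0.575  -0.212
     46  0.2644   +0.411  -0.069  +1.151  -0.423
     69  0.3966   +0.601  -0.139  +1.726  -0.635


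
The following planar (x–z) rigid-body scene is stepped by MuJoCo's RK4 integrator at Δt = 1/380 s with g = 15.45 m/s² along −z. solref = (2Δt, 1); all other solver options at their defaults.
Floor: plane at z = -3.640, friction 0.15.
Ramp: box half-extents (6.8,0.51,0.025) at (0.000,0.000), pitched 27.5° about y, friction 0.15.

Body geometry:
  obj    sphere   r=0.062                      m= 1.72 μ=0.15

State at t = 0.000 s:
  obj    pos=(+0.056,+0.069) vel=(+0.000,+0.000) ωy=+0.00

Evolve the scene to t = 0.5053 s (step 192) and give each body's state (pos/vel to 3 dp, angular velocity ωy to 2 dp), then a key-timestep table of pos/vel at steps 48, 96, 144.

State at t = 0.5053 s:
  obj    pos=(+0.633,-0.231) vel=(+2.284,-1.189) ωy=+41.51

Key-timestep trajectory:
   step    t(s)  obj.x    obj.z    obj.vx   obj.vz 
     48  0.1263   +0.092  +0.050  +0.571  -0.297
     96  0.2526   +0.200  -0.006  +1.142  -0.595
    144  0.3789   +0.381  -0.100  +1.713  -0.892


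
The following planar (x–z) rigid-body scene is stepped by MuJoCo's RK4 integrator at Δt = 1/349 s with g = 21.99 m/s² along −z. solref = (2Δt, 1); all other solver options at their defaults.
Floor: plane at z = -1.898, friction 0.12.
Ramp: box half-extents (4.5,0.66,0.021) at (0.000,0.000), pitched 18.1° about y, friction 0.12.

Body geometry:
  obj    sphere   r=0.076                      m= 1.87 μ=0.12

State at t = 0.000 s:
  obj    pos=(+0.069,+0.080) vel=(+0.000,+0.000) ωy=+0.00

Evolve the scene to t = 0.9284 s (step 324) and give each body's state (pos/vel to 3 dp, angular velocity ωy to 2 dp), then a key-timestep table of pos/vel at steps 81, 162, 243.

State at t = 0.9284 s:
  obj    pos=(+2.068,-0.574) vel=(+4.306,-1.408) ωy=+59.60

Key-timestep trajectory:
   step    t(s)  obj.x    obj.z    obj.vx   obj.vz 
     81  0.2321   +0.194  +0.039  +1.077  -0.352
    162  0.4642   +0.569  -0.084  +2.153  -0.704
    243  0.6963   +1.193  -0.288  +3.230  -1.056


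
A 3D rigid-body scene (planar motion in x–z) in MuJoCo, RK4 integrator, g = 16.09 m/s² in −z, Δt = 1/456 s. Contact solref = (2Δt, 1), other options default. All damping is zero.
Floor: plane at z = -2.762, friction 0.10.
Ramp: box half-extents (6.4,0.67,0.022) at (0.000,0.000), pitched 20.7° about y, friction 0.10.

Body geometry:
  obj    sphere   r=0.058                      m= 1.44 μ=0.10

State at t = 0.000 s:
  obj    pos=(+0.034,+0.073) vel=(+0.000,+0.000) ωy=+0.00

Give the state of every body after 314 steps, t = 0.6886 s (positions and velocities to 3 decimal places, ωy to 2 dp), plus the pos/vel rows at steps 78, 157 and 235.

State at t = 0.6886 s:
  obj    pos=(+0.962,-0.278) vel=(+2.694,-1.020) ωy=+44.65

Key-timestep trajectory:
   step    t(s)  obj.x    obj.z    obj.vx   obj.vz 
     78  0.1711   +0.091  +0.051  +0.671  -0.247
    157  0.3443   +0.266  -0.015  +1.346  -0.515
    235  0.5154   +0.554  -0.124  +2.013  -0.773


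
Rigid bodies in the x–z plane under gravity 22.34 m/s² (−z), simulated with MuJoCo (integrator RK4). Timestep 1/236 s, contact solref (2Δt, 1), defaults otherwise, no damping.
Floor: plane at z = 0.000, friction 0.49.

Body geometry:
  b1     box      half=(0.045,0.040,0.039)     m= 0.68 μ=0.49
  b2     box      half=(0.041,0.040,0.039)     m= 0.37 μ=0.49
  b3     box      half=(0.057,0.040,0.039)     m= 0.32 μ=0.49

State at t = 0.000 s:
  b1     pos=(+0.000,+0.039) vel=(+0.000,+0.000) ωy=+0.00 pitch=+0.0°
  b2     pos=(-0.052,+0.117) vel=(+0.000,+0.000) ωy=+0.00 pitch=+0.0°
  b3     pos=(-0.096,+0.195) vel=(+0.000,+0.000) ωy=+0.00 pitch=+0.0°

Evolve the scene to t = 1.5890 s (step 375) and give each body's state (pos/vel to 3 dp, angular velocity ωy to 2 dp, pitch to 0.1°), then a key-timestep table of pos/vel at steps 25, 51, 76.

State at t = 1.5890 s:
  b1     pos=(+0.000,+0.039) vel=(+0.000,+0.000) ωy=+0.00 pitch=+0.0°
  b2     pos=(-0.098,+0.041) vel=(+0.000,+0.000) ωy=+0.00 pitch=-90.0°
  b3     pos=(-0.326,+0.039) vel=(+0.000,+0.000) ωy=+0.00 pitch=+180.0°

Key-timestep trajectory:
   step    t(s)  b1.x    b1.z    b1.vx   b1.vz   b2.x    b2.z    b2.vx   b2.vz   b3.x    b3.z    b3.vx   b3.vz 
     25  0.1059   +0.000  +0.039  +0.001  +0.000   -0.067  +0.111  -0.304  -0.201   -0.138  +0.164  -0.766  -0.843
     51  0.2161   +0.000  +0.039  +0.000  +0.000   -0.099  +0.039  +0.053  +0.166   -0.236  +0.060  -0.595  +0.457
     76  0.3220   +0.000  +0.039  +0.000  +0.000   -0.098  +0.041  +0.000  +0.000   -0.296  +0.061  -0.662  -0.358


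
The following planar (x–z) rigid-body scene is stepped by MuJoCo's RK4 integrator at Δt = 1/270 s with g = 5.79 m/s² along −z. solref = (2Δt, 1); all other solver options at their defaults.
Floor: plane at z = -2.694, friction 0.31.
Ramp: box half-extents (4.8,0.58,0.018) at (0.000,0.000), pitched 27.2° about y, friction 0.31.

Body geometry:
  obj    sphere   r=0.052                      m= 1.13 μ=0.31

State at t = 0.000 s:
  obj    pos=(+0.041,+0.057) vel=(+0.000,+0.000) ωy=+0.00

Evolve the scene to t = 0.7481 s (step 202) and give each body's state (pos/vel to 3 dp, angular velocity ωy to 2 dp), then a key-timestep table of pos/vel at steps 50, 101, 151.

State at t = 0.7481 s:
  obj    pos=(+0.512,-0.184) vel=(+1.258,-0.646) ωy=+27.19

Key-timestep trajectory:
   step    t(s)  obj.x    obj.z    obj.vx   obj.vz 
     50  0.1852   +0.070  +0.043  +0.311  -0.160
    101  0.3741   +0.159  -0.003  +0.629  -0.323
    151  0.5593   +0.304  -0.078  +0.940  -0.483


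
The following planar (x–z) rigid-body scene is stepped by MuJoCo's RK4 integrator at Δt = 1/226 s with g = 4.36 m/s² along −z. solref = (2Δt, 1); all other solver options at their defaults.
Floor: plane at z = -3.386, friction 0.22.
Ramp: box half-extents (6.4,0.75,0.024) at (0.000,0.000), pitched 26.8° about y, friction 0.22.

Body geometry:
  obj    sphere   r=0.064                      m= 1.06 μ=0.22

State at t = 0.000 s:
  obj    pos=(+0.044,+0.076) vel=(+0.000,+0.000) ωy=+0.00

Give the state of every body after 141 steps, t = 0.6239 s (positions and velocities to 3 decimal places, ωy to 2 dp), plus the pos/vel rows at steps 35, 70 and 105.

State at t = 0.6239 s:
  obj    pos=(+0.288,-0.047) vel=(+0.782,-0.395) ωy=+13.68

Key-timestep trajectory:
   step    t(s)  obj.x    obj.z    obj.vx   obj.vz 
     35  0.1549   +0.059  +0.069  +0.194  -0.098
     70  0.3097   +0.104  +0.046  +0.388  -0.196
    105  0.4646   +0.179  +0.008  +0.582  -0.294


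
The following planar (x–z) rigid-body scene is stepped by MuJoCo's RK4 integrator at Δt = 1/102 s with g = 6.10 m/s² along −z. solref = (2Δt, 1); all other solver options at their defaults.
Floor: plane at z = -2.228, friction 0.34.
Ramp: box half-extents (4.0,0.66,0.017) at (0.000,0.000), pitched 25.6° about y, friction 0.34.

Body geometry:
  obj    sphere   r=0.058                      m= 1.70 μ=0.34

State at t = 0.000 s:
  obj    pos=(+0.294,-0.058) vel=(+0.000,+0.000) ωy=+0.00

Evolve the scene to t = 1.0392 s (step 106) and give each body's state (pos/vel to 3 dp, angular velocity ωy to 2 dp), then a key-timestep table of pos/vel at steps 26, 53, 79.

State at t = 1.0392 s:
  obj    pos=(+1.211,-0.497) vel=(+1.764,-0.845) ωy=+33.72

Key-timestep trajectory:
   step    t(s)  obj.x    obj.z    obj.vx   obj.vz 
     26  0.2549   +0.349  -0.084  +0.433  -0.207
     53  0.5196   +0.523  -0.168  +0.882  -0.423
     79  0.7745   +0.803  -0.302  +1.315  -0.630


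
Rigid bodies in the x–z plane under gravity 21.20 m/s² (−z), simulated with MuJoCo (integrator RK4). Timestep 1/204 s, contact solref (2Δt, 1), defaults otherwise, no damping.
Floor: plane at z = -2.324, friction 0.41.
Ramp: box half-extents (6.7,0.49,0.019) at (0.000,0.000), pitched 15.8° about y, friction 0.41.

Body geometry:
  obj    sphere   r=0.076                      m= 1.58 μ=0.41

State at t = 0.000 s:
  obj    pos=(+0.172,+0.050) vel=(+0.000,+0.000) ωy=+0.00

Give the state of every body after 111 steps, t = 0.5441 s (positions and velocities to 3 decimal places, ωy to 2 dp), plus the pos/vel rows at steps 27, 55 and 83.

State at t = 0.5441 s:
  obj    pos=(+0.759,-0.116) vel=(+2.159,-0.611) ωy=+29.51

Key-timestep trajectory:
   step    t(s)  obj.x    obj.z    obj.vx   obj.vz 
     27  0.1324   +0.207  +0.040  +0.525  -0.149
     55  0.2696   +0.316  +0.009  +1.070  -0.303
     83  0.4069   +0.500  -0.043  +1.614  -0.457


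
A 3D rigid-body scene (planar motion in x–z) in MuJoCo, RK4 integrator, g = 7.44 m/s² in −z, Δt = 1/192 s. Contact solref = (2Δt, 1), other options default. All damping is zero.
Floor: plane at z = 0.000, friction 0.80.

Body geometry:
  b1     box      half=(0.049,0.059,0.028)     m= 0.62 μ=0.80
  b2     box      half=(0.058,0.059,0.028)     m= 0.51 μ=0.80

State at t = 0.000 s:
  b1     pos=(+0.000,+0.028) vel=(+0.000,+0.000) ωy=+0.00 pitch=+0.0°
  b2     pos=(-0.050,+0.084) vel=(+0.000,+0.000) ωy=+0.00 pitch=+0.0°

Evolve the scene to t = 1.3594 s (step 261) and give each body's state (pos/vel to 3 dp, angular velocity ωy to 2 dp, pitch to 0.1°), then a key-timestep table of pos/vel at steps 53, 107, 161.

State at t = 1.3594 s:
  b1     pos=(+0.000,+0.028) vel=(+0.000,+0.000) ωy=+0.00 pitch=+0.0°
  b2     pos=(-0.191,+0.028) vel=(+0.000,+0.000) ωy=+0.00 pitch=+180.0°

Key-timestep trajectory:
   step    t(s)  b1.x    b1.z    b1.vx   b1.vz   b2.x    b2.z    b2.vx   b2.vz 
     53  0.2760   +0.000  +0.028  +0.000  +0.000   -0.057  +0.083  -0.074  -0.021
    107  0.5573   +0.000  +0.028  +0.000  +0.000   -0.112  +0.061  -0.182  +0.074
    161  0.8385   +0.000  +0.028  +0.000  +0.000   -0.142  +0.063  -0.128  -0.022


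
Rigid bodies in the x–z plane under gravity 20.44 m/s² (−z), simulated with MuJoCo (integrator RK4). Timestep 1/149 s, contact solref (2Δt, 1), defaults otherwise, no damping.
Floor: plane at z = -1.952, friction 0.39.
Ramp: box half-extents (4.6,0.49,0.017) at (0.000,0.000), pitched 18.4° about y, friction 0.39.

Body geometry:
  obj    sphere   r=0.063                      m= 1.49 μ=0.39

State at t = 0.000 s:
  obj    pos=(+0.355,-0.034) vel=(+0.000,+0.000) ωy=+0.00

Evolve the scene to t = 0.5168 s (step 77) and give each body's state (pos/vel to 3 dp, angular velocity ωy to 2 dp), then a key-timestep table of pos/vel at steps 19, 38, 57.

State at t = 0.5168 s:
  obj    pos=(+0.939,-0.228) vel=(+2.260,-0.752) ωy=+37.79

Key-timestep trajectory:
   step    t(s)  obj.x    obj.z    obj.vx   obj.vz 
     19  0.1275   +0.391  -0.046  +0.558  -0.186
     38  0.2550   +0.497  -0.081  +1.115  -0.371
     57  0.3826   +0.675  -0.140  +1.673  -0.557


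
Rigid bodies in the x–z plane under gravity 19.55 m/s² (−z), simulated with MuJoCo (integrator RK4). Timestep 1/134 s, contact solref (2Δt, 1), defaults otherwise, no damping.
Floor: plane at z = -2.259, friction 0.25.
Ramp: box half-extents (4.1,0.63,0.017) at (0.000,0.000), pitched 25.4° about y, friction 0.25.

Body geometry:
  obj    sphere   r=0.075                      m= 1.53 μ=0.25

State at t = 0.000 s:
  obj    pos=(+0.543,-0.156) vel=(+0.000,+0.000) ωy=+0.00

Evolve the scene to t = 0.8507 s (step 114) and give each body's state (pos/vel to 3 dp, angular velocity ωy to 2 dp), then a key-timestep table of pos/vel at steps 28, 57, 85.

State at t = 0.8507 s:
  obj    pos=(+2.501,-1.086) vel=(+4.604,-2.186) ωy=+67.92

Key-timestep trajectory:
   step    t(s)  obj.x    obj.z    obj.vx   obj.vz 
     28  0.2090   +0.661  -0.212  +1.131  -0.537
     57  0.4254   +1.033  -0.389  +2.302  -1.093
     85  0.6343   +1.632  -0.673  +3.433  -1.630


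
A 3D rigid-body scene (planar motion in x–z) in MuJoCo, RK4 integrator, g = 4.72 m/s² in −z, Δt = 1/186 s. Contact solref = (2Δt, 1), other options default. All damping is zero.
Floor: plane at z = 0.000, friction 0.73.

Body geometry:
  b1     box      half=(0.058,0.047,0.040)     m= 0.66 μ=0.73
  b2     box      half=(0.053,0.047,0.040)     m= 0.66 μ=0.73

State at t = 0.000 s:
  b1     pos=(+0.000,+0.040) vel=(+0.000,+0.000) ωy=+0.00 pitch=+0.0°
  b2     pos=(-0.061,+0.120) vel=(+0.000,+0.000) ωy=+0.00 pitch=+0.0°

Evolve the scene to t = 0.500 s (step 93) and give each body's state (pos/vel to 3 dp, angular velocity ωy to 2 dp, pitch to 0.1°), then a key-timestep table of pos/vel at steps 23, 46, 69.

State at t = 0.500 s:
  b1     pos=(+0.000,+0.040) vel=(+0.000,+0.000) ωy=+0.00 pitch=+0.0°
  b2     pos=(-0.106,+0.065) vel=(-0.181,-0.649) ωy=-6.69 pitch=-82.3°

Key-timestep trajectory:
   step    t(s)  b1.x    b1.z    b1.vx   b1.vz   b2.x    b2.z    b2.vx   b2.vz 
     23  0.1237   +0.000  +0.040  +0.000  +0.000   -0.063  +0.120  -0.026  -0.003
     46  0.2473   +0.000  +0.040  +0.000  +0.000   -0.069  +0.119  -0.077  -0.021
     69  0.3710   +0.000  +0.040  +0.000  +0.000   -0.083  +0.111  -0.165  -0.132


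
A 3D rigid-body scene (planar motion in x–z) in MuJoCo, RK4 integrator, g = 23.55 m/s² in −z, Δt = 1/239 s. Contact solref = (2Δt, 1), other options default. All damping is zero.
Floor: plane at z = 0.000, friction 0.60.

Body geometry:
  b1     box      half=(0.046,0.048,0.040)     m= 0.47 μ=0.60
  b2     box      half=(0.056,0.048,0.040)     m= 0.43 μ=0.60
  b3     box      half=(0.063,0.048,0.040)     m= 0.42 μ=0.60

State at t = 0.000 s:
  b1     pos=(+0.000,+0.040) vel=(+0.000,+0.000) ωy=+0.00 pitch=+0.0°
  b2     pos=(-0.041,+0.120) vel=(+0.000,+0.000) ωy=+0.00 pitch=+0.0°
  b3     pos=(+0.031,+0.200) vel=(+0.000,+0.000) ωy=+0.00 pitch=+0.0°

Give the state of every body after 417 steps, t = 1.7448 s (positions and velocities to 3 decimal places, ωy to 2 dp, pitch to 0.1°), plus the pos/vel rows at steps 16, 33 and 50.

State at t = 1.7448 s:
  b1     pos=(+0.000,+0.040) vel=(+0.000,+0.000) ωy=+0.00 pitch=+0.0°
  b2     pos=(-0.041,+0.120) vel=(+0.000,+0.000) ωy=+0.00 pitch=-0.1°
  b3     pos=(+0.117,+0.063) vel=(+0.000,+0.000) ωy=+0.00 pitch=+90.0°

Key-timestep trajectory:
   step    t(s)  b1.x    b1.z    b1.vx   b1.vz   b2.x    b2.z    b2.vx   b2.vz   b3.x    b3.z    b3.vx   b3.vz 
     16  0.0669   +0.000  +0.040  -0.001  +0.000   -0.041  +0.120  -0.002  +0.000   +0.040  +0.195  +0.286  -0.199
     33  0.1381   +0.000  +0.040  +0.000  +0.000   -0.041  +0.120  +0.000  +0.000   +0.066  +0.148  +0.393  -1.335
     50  0.2092   +0.000  +0.040  +0.000  +0.000   -0.041  +0.120  +0.000  +0.000   +0.119  +0.057  -0.076  +0.294


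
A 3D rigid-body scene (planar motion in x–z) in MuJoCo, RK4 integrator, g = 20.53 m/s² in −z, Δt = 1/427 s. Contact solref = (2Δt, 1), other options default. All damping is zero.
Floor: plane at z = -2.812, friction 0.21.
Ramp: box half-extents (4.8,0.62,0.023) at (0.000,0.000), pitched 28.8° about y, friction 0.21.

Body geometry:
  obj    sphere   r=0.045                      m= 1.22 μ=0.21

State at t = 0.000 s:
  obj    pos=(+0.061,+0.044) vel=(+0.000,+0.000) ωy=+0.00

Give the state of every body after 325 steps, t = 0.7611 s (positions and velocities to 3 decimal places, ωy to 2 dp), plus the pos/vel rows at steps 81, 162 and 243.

State at t = 0.7611 s:
  obj    pos=(+1.854,-0.942) vel=(+4.712,-2.591) ωy=+119.47

Key-timestep trajectory:
   step    t(s)  obj.x    obj.z    obj.vx   obj.vz 
     81  0.1897   +0.172  -0.017  +1.175  -0.646
    162  0.3794   +0.507  -0.201  +2.349  -1.291
    243  0.5691   +1.064  -0.507  +3.523  -1.937


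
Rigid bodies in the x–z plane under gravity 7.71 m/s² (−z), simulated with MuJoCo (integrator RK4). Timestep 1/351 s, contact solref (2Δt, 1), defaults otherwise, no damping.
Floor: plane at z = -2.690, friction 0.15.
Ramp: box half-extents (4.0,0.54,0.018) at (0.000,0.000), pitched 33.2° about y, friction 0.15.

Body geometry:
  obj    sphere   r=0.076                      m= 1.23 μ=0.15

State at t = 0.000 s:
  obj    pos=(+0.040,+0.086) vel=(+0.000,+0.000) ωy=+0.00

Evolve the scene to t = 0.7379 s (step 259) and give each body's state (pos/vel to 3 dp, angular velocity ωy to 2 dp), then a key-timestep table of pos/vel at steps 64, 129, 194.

State at t = 0.7379 s:
  obj    pos=(+0.782,-0.399) vel=(+2.007,-1.321) ωy=+23.43

Key-timestep trajectory:
   step    t(s)  obj.x    obj.z    obj.vx   obj.vz 
     64  0.1823   +0.085  +0.056  +0.496  -0.328
    129  0.3675   +0.224  -0.034  +0.995  -0.668
    194  0.5527   +0.456  -0.186  +1.506  -0.983


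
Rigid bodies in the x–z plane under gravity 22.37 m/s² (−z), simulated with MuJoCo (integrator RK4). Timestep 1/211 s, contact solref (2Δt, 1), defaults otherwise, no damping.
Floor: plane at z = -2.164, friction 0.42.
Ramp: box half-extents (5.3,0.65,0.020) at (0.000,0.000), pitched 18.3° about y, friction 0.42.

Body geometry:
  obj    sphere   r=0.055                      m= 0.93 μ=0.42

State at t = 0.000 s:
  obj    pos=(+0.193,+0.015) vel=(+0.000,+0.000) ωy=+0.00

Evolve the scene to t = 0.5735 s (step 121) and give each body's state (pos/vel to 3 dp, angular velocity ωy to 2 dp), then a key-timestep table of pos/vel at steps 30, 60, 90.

State at t = 0.5735 s:
  obj    pos=(+0.976,-0.244) vel=(+2.732,-0.903) ωy=+52.30

Key-timestep trajectory:
   step    t(s)  obj.x    obj.z    obj.vx   obj.vz 
     30  0.1422   +0.241  -0.001  +0.677  -0.224
     60  0.2844   +0.386  -0.049  +1.355  -0.448
     90  0.4265   +0.626  -0.128  +2.032  -0.672


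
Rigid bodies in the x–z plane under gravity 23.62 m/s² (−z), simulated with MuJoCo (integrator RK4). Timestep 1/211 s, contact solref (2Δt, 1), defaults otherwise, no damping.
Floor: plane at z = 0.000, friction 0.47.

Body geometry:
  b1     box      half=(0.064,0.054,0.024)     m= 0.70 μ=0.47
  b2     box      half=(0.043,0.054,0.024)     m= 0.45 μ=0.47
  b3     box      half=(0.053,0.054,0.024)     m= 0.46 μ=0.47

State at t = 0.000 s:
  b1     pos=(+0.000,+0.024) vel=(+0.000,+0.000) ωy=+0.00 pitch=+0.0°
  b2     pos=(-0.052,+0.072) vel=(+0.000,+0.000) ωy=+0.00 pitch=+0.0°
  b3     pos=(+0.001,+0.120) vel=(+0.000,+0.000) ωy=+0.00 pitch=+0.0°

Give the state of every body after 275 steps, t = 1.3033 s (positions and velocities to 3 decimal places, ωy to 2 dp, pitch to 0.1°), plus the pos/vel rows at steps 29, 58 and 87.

State at t = 1.3033 s:
  b1     pos=(+0.000,+0.024) vel=(+0.000,+0.000) ωy=+0.00 pitch=+0.0°
  b2     pos=(-0.052,+0.072) vel=(+0.000,+0.000) ωy=+0.00 pitch=+0.0°
  b3     pos=(+0.134,+0.024) vel=(+0.000,+0.000) ωy=+0.00 pitch=+180.0°

Key-timestep trajectory:
   step    t(s)  b1.x    b1.z    b1.vx   b1.vz   b2.x    b2.z    b2.vx   b2.vz   b3.x    b3.z    b3.vx   b3.vz 
     29  0.1374   +0.000  +0.024  +0.000  +0.000   -0.052  +0.072  +0.000  +0.000   +0.025  +0.105  +0.181  +0.064
     58  0.2749   +0.000  +0.024  +0.000  +0.000   -0.052  +0.072  +0.000  +0.000   +0.048  +0.104  +0.288  -0.072
     87  0.4123   +0.000  +0.024  +0.000  +0.000   -0.052  +0.072  +0.000  +0.000   +0.108  +0.078  +0.597  -0.841


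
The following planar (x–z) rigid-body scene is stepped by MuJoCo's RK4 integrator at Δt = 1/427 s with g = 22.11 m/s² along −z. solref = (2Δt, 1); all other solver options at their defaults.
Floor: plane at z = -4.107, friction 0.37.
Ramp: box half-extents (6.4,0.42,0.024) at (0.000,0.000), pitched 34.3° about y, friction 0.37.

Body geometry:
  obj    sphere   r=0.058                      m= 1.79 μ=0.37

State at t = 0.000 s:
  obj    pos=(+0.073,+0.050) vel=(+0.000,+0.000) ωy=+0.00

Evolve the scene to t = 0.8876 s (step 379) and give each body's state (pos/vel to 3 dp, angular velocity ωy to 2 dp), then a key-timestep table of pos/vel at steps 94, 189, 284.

State at t = 0.8876 s:
  obj    pos=(+2.969,-1.926) vel=(+6.526,-4.452) ωy=+136.18

Key-timestep trajectory:
   step    t(s)  obj.x    obj.z    obj.vx   obj.vz 
     94  0.2201   +0.251  -0.072  +1.619  -1.104
    189  0.4426   +0.793  -0.442  +3.254  -2.220
    284  0.6651   +1.699  -1.060  +4.890  -3.336


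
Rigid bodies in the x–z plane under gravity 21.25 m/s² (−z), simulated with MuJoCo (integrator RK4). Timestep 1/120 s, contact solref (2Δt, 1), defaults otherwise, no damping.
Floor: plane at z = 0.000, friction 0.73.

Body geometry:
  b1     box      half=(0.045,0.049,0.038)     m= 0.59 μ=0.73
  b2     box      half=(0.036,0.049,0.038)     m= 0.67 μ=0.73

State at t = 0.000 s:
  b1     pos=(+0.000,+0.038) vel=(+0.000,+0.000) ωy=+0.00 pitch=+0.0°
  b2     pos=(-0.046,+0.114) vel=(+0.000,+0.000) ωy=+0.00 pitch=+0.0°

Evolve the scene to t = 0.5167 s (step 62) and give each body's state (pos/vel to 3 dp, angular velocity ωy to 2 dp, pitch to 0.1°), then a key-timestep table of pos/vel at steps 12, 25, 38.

State at t = 0.5167 s:
  b1     pos=(+0.000,+0.038) vel=(+0.000,+0.000) ωy=+0.00 pitch=+0.0°
  b2     pos=(-0.093,+0.036) vel=(+0.000,+0.000) ωy=+0.00 pitch=-90.0°

Key-timestep trajectory:
   step    t(s)  b1.x    b1.z    b1.vx   b1.vz   b2.x    b2.z    b2.vx   b2.vz 
     12  0.1000   +0.000  +0.038  +0.000  +0.001   -0.049  +0.113  -0.066  -0.004
     25  0.2083   +0.000  +0.038  +0.002  +0.000   -0.070  +0.105  -0.389  -0.294
     38  0.3167   +0.000  +0.038  +0.000  +0.000   -0.095  +0.031  +0.072  +0.157


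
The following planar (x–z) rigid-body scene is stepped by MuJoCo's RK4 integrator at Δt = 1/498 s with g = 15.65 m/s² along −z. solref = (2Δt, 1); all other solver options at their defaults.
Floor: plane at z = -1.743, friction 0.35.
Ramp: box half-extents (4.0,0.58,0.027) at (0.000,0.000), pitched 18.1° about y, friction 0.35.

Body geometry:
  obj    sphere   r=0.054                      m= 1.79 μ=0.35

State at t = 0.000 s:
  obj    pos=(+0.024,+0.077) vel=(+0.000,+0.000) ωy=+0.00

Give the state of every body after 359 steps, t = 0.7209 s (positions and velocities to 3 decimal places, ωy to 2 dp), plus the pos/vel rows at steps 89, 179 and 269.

State at t = 0.7209 s:
  obj    pos=(+0.882,-0.203) vel=(+2.380,-0.778) ωy=+46.36

Key-timestep trajectory:
   step    t(s)  obj.x    obj.z    obj.vx   obj.vz 
     89  0.1787   +0.077  +0.060  +0.590  -0.193
    179  0.3594   +0.237  +0.008  +1.187  -0.388
    269  0.5402   +0.506  -0.080  +1.783  -0.583


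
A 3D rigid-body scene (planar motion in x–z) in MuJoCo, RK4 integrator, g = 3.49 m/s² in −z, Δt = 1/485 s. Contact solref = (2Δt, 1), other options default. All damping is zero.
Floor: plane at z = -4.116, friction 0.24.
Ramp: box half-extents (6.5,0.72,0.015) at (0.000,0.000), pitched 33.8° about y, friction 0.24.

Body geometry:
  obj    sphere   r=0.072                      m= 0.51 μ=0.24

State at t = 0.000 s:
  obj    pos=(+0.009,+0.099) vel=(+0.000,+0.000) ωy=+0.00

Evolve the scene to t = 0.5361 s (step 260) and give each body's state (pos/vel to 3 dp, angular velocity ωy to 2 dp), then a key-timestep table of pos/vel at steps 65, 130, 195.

State at t = 0.5361 s:
  obj    pos=(+0.175,-0.012) vel=(+0.618,-0.414) ωy=+10.32

Key-timestep trajectory:
   step    t(s)  obj.x    obj.z    obj.vx   obj.vz 
     65  0.1340   +0.019  +0.092  +0.154  -0.103
    130  0.2680   +0.050  +0.071  +0.309  -0.207
    195  0.4021   +0.102  +0.036  +0.463  -0.310


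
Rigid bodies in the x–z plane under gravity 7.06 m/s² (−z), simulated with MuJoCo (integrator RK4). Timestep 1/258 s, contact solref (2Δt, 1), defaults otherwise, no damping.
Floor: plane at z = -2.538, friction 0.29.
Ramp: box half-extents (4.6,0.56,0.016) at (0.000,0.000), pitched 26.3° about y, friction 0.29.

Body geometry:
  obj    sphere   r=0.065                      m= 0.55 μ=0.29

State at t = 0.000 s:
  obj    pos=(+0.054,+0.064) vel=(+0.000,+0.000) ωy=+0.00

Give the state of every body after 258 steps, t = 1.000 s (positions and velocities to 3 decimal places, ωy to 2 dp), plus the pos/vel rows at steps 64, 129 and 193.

State at t = 1.000 s:
  obj    pos=(+1.056,-0.431) vel=(+2.003,-0.990) ωy=+34.37

Key-timestep trajectory:
   step    t(s)  obj.x    obj.z    obj.vx   obj.vz 
     64  0.2481   +0.116  +0.033  +0.497  -0.246
    129  0.5000   +0.304  -0.060  +1.002  -0.495
    193  0.7481   +0.614  -0.213  +1.498  -0.741


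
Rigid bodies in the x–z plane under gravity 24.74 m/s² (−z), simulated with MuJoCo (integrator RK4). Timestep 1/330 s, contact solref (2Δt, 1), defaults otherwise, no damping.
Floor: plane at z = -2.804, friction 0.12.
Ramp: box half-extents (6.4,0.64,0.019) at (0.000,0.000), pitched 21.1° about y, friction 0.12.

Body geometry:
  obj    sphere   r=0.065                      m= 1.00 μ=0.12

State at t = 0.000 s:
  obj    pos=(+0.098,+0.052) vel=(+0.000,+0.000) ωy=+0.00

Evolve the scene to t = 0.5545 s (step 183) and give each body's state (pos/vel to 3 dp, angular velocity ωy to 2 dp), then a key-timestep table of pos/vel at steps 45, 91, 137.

State at t = 0.5545 s:
  obj    pos=(+1.011,-0.300) vel=(+3.292,-1.270) ωy=+54.26

Key-timestep trajectory:
   step    t(s)  obj.x    obj.z    obj.vx   obj.vz 
     45  0.1364   +0.153  +0.031  +0.810  -0.312
     91  0.2758   +0.324  -0.035  +1.637  -0.632
    137  0.4152   +0.610  -0.145  +2.464  -0.951


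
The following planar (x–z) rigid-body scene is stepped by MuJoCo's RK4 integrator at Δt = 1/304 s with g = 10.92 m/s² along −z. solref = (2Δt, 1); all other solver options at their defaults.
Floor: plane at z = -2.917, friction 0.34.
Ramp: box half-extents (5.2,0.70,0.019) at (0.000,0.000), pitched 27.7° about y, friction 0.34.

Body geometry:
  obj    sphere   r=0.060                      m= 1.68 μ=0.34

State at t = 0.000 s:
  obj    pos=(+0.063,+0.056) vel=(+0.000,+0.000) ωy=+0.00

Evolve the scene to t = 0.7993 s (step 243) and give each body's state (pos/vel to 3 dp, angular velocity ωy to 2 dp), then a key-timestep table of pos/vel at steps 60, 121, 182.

State at t = 0.7993 s:
  obj    pos=(+1.089,-0.482) vel=(+2.566,-1.347) ωy=+48.30

Key-timestep trajectory:
   step    t(s)  obj.x    obj.z    obj.vx   obj.vz 
     60  0.1974   +0.126  +0.023  +0.634  -0.333
    121  0.3980   +0.317  -0.077  +1.278  -0.671
    182  0.5987   +0.638  -0.246  +1.922  -1.009


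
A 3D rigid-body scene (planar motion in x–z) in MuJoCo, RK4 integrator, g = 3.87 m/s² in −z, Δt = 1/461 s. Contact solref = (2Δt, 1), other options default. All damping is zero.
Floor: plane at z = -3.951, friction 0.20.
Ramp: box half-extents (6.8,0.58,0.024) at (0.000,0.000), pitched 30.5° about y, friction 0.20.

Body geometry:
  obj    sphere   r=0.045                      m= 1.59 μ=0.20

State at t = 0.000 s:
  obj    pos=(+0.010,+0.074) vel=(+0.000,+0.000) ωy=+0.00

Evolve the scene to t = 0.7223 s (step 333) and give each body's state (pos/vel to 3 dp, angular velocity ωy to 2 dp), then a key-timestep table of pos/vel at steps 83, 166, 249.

State at t = 0.7223 s:
  obj    pos=(+0.326,-0.112) vel=(+0.873,-0.514) ωy=+22.52

Key-timestep trajectory:
   step    t(s)  obj.x    obj.z    obj.vx   obj.vz 
     83  0.1800   +0.030  +0.063  +0.218  -0.128
    166  0.3601   +0.088  +0.028  +0.435  -0.256
    249  0.5401   +0.186  -0.030  +0.653  -0.385


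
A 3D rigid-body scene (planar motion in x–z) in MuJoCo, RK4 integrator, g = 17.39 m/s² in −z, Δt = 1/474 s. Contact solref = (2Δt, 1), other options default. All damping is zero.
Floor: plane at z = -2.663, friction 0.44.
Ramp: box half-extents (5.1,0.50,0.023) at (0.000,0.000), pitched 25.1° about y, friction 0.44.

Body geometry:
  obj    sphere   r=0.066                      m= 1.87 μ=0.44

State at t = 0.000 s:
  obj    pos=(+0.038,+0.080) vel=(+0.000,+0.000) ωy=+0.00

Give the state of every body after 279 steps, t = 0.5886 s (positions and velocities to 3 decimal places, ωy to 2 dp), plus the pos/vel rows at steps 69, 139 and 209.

State at t = 0.5886 s:
  obj    pos=(+0.865,-0.307) vel=(+2.809,-1.316) ωy=+46.99

Key-timestep trajectory:
   step    t(s)  obj.x    obj.z    obj.vx   obj.vz 
     69  0.1456   +0.089  +0.057  +0.695  -0.325
    139  0.2932   +0.243  -0.016  +1.399  -0.656
    209  0.4409   +0.502  -0.137  +2.104  -0.986


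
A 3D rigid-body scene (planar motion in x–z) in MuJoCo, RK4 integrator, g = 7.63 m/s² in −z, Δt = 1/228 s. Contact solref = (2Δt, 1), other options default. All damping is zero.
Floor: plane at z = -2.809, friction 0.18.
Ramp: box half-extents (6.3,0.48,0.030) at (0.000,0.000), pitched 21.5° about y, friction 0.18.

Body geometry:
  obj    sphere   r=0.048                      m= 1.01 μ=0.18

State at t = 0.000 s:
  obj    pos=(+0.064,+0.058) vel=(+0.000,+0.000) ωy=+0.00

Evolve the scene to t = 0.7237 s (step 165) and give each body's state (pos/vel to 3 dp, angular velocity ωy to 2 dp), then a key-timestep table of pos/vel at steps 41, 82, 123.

State at t = 0.7237 s:
  obj    pos=(+0.551,-0.133) vel=(+1.345,-0.530) ωy=+30.11

Key-timestep trajectory:
   step    t(s)  obj.x    obj.z    obj.vx   obj.vz 
     41  0.1798   +0.094  +0.047  +0.334  -0.132
     82  0.3596   +0.184  +0.011  +0.668  -0.263
    123  0.5395   +0.335  -0.048  +1.003  -0.395


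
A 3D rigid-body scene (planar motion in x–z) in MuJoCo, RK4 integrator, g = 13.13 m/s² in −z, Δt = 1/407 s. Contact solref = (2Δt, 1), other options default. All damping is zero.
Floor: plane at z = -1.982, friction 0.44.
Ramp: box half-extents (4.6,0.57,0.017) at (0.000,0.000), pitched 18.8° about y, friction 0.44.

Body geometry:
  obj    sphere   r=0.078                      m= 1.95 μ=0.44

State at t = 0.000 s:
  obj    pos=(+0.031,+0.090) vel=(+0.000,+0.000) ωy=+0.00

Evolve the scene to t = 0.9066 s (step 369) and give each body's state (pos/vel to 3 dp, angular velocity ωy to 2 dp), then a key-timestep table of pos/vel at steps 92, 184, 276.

State at t = 0.9066 s:
  obj    pos=(+1.207,-0.311) vel=(+2.594,-0.883) ωy=+35.13

Key-timestep trajectory:
   step    t(s)  obj.x    obj.z    obj.vx   obj.vz 
     92  0.2260   +0.104  +0.065  +0.647  -0.220
    184  0.4521   +0.323  -0.010  +1.294  -0.440
    276  0.6781   +0.689  -0.134  +1.940  -0.661


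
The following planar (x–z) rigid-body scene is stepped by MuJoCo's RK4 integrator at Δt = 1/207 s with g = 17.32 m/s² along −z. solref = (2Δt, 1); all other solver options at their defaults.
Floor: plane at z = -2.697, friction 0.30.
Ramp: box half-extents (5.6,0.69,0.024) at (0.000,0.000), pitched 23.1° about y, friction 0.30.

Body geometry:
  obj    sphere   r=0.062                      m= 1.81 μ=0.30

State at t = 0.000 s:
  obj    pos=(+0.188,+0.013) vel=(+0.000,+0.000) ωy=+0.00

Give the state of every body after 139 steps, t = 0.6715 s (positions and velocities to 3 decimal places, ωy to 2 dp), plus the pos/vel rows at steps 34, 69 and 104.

State at t = 0.6715 s:
  obj    pos=(+1.195,-0.416) vel=(+2.998,-1.279) ωy=+52.56

Key-timestep trajectory:
   step    t(s)  obj.x    obj.z    obj.vx   obj.vz 
     34  0.1643   +0.248  -0.012  +0.734  -0.313
     69  0.3333   +0.436  -0.093  +1.488  -0.635
    104  0.5024   +0.752  -0.227  +2.243  -0.957


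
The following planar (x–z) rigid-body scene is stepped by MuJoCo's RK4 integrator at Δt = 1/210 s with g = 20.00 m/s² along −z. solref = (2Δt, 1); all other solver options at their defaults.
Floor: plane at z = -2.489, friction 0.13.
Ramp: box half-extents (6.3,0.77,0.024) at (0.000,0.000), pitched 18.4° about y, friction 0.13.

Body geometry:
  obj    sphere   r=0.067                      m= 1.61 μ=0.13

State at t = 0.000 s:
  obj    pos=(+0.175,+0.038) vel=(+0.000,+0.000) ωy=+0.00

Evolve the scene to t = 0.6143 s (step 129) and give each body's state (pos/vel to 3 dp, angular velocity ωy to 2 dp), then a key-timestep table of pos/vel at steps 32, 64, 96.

State at t = 0.6143 s:
  obj    pos=(+0.982,-0.231) vel=(+2.629,-0.874) ωy=+41.33

Key-timestep trajectory:
   step    t(s)  obj.x    obj.z    obj.vx   obj.vz 
     32  0.1524   +0.225  +0.021  +0.652  -0.217
     64  0.3048   +0.374  -0.028  +1.304  -0.434
     96  0.4571   +0.622  -0.111  +1.956  -0.651


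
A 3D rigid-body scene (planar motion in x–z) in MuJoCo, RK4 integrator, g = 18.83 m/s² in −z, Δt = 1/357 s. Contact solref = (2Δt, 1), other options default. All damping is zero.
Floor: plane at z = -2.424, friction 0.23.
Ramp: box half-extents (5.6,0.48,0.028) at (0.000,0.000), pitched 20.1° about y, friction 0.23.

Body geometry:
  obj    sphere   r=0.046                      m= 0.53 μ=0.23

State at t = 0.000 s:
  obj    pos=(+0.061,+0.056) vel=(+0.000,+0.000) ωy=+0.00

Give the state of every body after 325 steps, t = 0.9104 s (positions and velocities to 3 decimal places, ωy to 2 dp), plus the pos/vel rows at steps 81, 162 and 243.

State at t = 0.9104 s:
  obj    pos=(+1.860,-0.602) vel=(+3.952,-1.446) ωy=+91.47

Key-timestep trajectory:
   step    t(s)  obj.x    obj.z    obj.vx   obj.vz 
     81  0.2269   +0.173  +0.016  +0.985  -0.360
    162  0.4538   +0.508  -0.107  +1.970  -0.721
    243  0.6807   +1.067  -0.312  +2.955  -1.081


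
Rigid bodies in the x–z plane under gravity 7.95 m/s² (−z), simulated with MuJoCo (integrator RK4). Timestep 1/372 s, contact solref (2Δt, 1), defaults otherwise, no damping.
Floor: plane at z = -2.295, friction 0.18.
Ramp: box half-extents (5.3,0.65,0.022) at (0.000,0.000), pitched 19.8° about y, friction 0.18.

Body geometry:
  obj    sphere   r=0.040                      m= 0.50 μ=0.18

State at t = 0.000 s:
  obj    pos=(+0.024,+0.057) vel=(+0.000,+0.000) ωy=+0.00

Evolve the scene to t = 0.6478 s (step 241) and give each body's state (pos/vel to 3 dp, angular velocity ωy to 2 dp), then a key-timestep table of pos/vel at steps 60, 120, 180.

State at t = 0.6478 s:
  obj    pos=(+0.404,-0.080) vel=(+1.173,-0.422) ωy=+31.15

Key-timestep trajectory:
   step    t(s)  obj.x    obj.z    obj.vx   obj.vz 
     60  0.1613   +0.048  +0.049  +0.292  -0.105
    120  0.3226   +0.118  +0.023  +0.584  -0.210
    180  0.4839   +0.236  -0.019  +0.876  -0.315


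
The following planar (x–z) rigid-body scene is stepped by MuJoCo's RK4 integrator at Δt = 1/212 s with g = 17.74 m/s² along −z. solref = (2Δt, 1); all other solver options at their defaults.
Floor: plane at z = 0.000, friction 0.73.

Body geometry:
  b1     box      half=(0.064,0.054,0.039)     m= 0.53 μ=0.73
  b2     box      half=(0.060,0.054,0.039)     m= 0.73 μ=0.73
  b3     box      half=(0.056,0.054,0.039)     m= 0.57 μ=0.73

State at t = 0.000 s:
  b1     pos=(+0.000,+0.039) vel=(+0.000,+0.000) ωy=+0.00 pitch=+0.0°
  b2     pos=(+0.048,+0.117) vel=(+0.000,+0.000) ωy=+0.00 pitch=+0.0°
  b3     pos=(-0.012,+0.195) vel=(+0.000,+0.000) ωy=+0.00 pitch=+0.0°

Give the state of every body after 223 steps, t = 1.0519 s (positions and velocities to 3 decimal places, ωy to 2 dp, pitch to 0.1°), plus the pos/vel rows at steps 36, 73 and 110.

State at t = 1.0519 s:
  b1     pos=(+0.000,+0.039) vel=(+0.000,+0.000) ωy=+0.00 pitch=+0.0°
  b2     pos=(+0.048,+0.117) vel=(+0.000,+0.000) ωy=+0.00 pitch=+0.0°
  b3     pos=(-0.146,+0.039) vel=(+0.000,+0.000) ωy=+0.00 pitch=+180.0°

Key-timestep trajectory:
   step    t(s)  b1.x    b1.z    b1.vx   b1.vz   b2.x    b2.z    b2.vx   b2.vz   b3.x    b3.z    b3.vx   b3.vz 
     36  0.1698   +0.000  +0.039  +0.000  +0.000   +0.048  +0.117  +0.000  +0.000   -0.013  +0.195  -0.012  +0.000
     73  0.3443   +0.000  +0.039  +0.000  +0.000   +0.048  +0.117  +0.001  +0.000   -0.023  +0.193  -0.159  -0.045
    110  0.5189   +0.000  +0.039  +0.000  +0.001   +0.048  +0.117  +0.001  +0.001   -0.091  +0.127  -0.677  -0.330
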